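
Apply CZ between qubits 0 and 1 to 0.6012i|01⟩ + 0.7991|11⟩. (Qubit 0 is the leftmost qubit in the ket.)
0.6012i|01⟩ - 0.7991|11⟩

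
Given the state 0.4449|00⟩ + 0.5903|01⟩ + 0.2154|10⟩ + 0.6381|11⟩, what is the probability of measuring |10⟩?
0.0464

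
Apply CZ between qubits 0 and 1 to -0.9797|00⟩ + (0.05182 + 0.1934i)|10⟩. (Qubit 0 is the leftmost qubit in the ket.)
-0.9797|00⟩ + (0.05182 + 0.1934i)|10⟩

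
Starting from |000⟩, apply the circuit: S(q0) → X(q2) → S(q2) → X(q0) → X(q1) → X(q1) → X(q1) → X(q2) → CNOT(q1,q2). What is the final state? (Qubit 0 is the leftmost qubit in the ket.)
i|111⟩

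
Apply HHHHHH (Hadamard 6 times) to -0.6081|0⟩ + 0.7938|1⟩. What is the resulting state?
-0.6081|0⟩ + 0.7938|1⟩

H² = I, so an even number of Hadamards cancels: H^6 = I and the state is unchanged.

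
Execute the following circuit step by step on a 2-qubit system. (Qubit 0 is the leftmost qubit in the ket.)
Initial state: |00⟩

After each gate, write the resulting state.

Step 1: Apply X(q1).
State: |01⟩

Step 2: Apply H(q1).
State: 1/√2|00⟩ - 1/√2|01⟩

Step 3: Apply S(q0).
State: 1/√2|00⟩ - 1/√2|01⟩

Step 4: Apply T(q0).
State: 1/√2|00⟩ - 1/√2|01⟩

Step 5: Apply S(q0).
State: 1/√2|00⟩ - 1/√2|01⟩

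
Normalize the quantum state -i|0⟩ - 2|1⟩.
-(1/√5)i|0⟩ - 0.8944|1⟩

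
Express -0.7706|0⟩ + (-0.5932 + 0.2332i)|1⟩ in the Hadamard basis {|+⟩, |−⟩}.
(-0.9644 + 0.1649i)|+⟩ + (-0.1254 - 0.1649i)|−⟩

With |ψ⟩ = α|0⟩ + β|1⟩, the Hadamard-basis coefficients are ⟨+|ψ⟩ = (α + β)/√2 and ⟨−|ψ⟩ = (α − β)/√2.
Here α = -0.7706, β = (-0.5932 + 0.2332i): (α + β)/√2 = (-0.9644 + 0.1649i), (α − β)/√2 = (-0.1254 - 0.1649i).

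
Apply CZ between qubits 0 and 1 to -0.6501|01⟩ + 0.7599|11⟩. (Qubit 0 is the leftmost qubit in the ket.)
-0.6501|01⟩ - 0.7599|11⟩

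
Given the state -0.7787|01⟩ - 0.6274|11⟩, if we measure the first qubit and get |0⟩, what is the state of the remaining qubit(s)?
-|1⟩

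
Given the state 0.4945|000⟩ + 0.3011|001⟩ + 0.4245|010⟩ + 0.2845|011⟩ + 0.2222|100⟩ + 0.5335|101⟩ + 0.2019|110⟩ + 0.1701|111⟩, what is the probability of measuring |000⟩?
0.2445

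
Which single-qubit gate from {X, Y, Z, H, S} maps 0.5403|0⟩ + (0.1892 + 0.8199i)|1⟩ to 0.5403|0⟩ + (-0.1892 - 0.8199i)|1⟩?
Z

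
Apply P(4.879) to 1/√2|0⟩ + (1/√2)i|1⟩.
1/√2|0⟩ + (0.6973 + 0.1173i)|1⟩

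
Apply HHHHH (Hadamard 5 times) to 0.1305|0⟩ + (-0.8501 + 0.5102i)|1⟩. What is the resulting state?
(-0.5088 + 0.3608i)|0⟩ + (0.6934 - 0.3608i)|1⟩

H² = I, so H^5 = H: a single Hadamard. With (a, b) = (0.1305, (-0.8501 + 0.5102i)), H gives ((a + b)/√2, (a − b)/√2) = ((-0.5088 + 0.3608i), (0.6934 - 0.3608i)).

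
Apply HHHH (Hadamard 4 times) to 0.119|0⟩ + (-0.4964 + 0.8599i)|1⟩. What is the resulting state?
0.119|0⟩ + (-0.4964 + 0.8599i)|1⟩

H² = I, so an even number of Hadamards cancels: H^4 = I and the state is unchanged.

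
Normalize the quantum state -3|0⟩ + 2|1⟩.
-0.8321|0⟩ + 0.5547|1⟩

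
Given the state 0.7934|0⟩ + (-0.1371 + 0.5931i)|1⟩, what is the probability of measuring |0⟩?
0.6295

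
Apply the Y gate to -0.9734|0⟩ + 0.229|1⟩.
-0.229i|0⟩ - 0.9734i|1⟩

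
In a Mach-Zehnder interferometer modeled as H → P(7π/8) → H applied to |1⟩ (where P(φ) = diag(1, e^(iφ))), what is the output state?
(0.9619 - 0.1913i)|0⟩ + (0.03806 + 0.1913i)|1⟩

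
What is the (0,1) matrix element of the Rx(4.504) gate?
-0.7768i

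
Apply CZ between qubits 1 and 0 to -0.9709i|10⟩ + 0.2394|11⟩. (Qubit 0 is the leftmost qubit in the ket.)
-0.9709i|10⟩ - 0.2394|11⟩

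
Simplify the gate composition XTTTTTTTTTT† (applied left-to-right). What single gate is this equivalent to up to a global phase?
X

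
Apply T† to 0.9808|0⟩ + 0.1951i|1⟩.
0.9808|0⟩ + (0.138 + 0.138i)|1⟩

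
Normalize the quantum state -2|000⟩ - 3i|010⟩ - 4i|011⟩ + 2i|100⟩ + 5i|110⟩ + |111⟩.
-0.2604|000⟩ - 0.3906i|010⟩ - 0.5208i|011⟩ + 0.2604i|100⟩ + 0.6509i|110⟩ + 0.1302|111⟩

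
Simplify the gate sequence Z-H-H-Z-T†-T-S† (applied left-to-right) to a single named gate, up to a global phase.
S†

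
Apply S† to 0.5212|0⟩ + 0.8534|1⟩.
0.5212|0⟩ - 0.8534i|1⟩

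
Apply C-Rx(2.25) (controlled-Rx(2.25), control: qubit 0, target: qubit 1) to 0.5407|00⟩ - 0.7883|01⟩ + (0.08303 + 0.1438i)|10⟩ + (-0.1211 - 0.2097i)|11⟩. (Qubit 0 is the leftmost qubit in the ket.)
0.5407|00⟩ - 0.7883|01⟩ + (-0.1534 + 0.1713i)|10⟩ + (0.07753 - 0.1653i)|11⟩

C-Rx(2.25) leaves the control-|0⟩ kets |00⟩, |01⟩ unchanged and applies Rx(2.25) to qubit 1 on the control-|1⟩ pair (|10⟩, |11⟩).
Rx(2.25) = [[cos(θ/2), −i·sin(θ/2)], [−i·sin(θ/2), cos(θ/2)]]; θ = 2.25, cos(θ/2) ≈ 0.431177, sin(θ/2) ≈ 0.902268.
With a = amp(|10⟩) = (0.08303 + 0.1438i) and b = amp(|11⟩) = (-0.1211 - 0.2097i):
new amp(|10⟩) = (0.431177)·a + (-0.902268i)·b = (-0.1534 + 0.1713i)
new amp(|11⟩) = (-0.902268i)·a + (0.431177)·b = (0.07753 - 0.1653i)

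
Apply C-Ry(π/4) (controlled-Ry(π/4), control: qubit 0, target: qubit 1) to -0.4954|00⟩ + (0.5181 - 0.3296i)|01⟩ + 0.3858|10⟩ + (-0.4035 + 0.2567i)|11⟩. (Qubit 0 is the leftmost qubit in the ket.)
-0.4954|00⟩ + (0.5181 - 0.3296i)|01⟩ + (0.5108 - 0.09823i)|10⟩ + (-0.2251 + 0.2372i)|11⟩

C-Ry(π/4) leaves the control-|0⟩ kets |00⟩, |01⟩ unchanged and applies Ry(π/4) to qubit 1 on the control-|1⟩ pair (|10⟩, |11⟩).
Ry(π/4) = [[cos(θ/2), −sin(θ/2)], [sin(θ/2), cos(θ/2)]]; θ = π/4, cos(θ/2) ≈ 0.92388, sin(θ/2) ≈ 0.382683.
With a = amp(|10⟩) = 0.3858 and b = amp(|11⟩) = (-0.4035 + 0.2567i):
new amp(|10⟩) = (0.92388)·a + (-0.382683)·b = (0.5108 - 0.09823i)
new amp(|11⟩) = (0.382683)·a + (0.92388)·b = (-0.2251 + 0.2372i)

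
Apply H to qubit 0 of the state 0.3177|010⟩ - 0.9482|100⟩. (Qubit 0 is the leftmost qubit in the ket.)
-0.6705|000⟩ + 0.2246|010⟩ + 0.6705|100⟩ + 0.2246|110⟩

H on qubit 0 mixes each pair of kets that differ only in qubit 0: amplitudes (a, b) of (|…0…⟩, |…1…⟩) become ((a + b)/√2, (a − b)/√2). Kets absent from the input have amplitude 0.
(|000⟩, |100⟩): (a, b) = (0, -0.9482) → (-0.6705, 0.6705)
(|010⟩, |110⟩): (a, b) = (0.3177, 0) → (0.2246, 0.2246)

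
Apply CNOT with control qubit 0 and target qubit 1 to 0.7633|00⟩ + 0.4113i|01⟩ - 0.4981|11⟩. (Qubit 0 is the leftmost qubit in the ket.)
0.7633|00⟩ + 0.4113i|01⟩ - 0.4981|10⟩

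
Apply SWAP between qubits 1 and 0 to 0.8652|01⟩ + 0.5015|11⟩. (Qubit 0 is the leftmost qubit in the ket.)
0.8652|10⟩ + 0.5015|11⟩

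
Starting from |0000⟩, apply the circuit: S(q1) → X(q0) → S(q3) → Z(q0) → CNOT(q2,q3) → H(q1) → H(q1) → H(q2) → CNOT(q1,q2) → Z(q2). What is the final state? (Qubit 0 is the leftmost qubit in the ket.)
-1/√2|1000⟩ + 1/√2|1010⟩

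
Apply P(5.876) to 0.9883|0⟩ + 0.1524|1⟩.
0.9883|0⟩ + (0.1399 - 0.06035i)|1⟩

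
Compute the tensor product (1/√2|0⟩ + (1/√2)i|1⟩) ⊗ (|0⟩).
1/√2|00⟩ + (1/√2)i|10⟩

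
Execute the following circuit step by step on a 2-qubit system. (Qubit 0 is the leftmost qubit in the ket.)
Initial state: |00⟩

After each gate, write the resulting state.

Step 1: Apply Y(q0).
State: i|10⟩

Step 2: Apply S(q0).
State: -|10⟩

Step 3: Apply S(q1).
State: -|10⟩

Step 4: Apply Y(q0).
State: i|00⟩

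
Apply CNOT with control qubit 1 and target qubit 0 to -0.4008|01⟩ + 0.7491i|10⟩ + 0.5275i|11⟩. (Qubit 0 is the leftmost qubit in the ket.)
0.5275i|01⟩ + 0.7491i|10⟩ - 0.4008|11⟩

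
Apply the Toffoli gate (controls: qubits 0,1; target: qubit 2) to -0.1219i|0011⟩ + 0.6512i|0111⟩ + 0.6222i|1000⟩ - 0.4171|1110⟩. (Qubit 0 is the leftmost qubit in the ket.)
-0.1219i|0011⟩ + 0.6512i|0111⟩ + 0.6222i|1000⟩ - 0.4171|1100⟩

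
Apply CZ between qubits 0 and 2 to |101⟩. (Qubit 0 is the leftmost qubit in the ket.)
-|101⟩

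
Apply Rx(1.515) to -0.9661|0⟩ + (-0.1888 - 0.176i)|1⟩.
(-0.8229 + 0.1297i)|0⟩ + (-0.1372 + 0.5359i)|1⟩

Rx(1.515) = [[cos(θ/2), −i·sin(θ/2)], [−i·sin(θ/2), cos(θ/2)]]; θ = 1.515, cos(θ/2) ≈ 0.726556, sin(θ/2) ≈ 0.687107.
With a = amp(|0⟩) = -0.9661 and b = amp(|1⟩) = (-0.1888 - 0.176i):
new amp(|0⟩) = (0.726556)·a + (-0.687107i)·b = (-0.8229 + 0.1297i)
new amp(|1⟩) = (-0.687107i)·a + (0.726556)·b = (-0.1372 + 0.5359i)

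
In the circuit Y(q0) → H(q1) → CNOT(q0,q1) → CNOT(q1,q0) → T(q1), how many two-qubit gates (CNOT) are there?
2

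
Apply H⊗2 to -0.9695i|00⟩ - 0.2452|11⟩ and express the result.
(-0.1226 - 0.4848i)|00⟩ + (0.1226 - 0.4848i)|01⟩ + (0.1226 - 0.4848i)|10⟩ + (-0.1226 - 0.4848i)|11⟩

H⊗2 gives amp(|y⟩) = (1/2) Σ_x (−1)^(x·y) amp(|x⟩), where x·y is the number of positions in which both x and y have a 1.
|00⟩: (-0.9695i - 0.2452)/2 = (-0.1226 - 0.4848i)
|01⟩: (-0.9695i + 0.2452)/2 = (0.1226 - 0.4848i)
|10⟩: (-0.9695i + 0.2452)/2 = (0.1226 - 0.4848i)
|11⟩: (-0.9695i - 0.2452)/2 = (-0.1226 - 0.4848i)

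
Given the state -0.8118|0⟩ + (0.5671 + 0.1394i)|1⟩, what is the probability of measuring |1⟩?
0.341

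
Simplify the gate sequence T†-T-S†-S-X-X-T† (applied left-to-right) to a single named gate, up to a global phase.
T†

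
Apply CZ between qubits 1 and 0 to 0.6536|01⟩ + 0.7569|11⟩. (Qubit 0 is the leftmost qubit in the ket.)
0.6536|01⟩ - 0.7569|11⟩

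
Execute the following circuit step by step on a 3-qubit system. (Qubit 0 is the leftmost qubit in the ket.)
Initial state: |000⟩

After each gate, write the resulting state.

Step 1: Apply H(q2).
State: 1/√2|000⟩ + 1/√2|001⟩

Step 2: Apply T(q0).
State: 1/√2|000⟩ + 1/√2|001⟩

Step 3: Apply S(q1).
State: 1/√2|000⟩ + 1/√2|001⟩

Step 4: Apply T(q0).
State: 1/√2|000⟩ + 1/√2|001⟩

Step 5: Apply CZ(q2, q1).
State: 1/√2|000⟩ + 1/√2|001⟩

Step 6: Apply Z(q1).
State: 1/√2|000⟩ + 1/√2|001⟩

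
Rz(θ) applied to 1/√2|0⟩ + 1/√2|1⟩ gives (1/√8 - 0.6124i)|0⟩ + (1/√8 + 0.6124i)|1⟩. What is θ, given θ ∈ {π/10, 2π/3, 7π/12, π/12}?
2π/3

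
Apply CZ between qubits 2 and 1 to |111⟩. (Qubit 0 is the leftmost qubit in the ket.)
-|111⟩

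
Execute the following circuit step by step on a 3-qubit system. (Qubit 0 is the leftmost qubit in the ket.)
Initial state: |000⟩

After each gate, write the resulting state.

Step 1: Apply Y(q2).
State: i|001⟩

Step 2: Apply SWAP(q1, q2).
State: i|010⟩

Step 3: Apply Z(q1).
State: -i|010⟩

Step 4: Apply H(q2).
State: -(1/√2)i|010⟩ - (1/√2)i|011⟩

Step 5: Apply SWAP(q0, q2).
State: -(1/√2)i|010⟩ - (1/√2)i|110⟩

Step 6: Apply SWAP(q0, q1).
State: -(1/√2)i|100⟩ - (1/√2)i|110⟩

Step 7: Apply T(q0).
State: (1/2 - (1/2)i)|100⟩ + (1/2 - (1/2)i)|110⟩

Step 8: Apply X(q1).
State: (1/2 - (1/2)i)|100⟩ + (1/2 - (1/2)i)|110⟩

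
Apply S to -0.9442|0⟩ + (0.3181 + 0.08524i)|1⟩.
-0.9442|0⟩ + (-0.08524 + 0.3181i)|1⟩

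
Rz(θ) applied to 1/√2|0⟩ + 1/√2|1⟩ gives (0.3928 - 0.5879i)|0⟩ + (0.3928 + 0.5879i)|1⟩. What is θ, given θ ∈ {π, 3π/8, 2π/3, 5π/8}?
5π/8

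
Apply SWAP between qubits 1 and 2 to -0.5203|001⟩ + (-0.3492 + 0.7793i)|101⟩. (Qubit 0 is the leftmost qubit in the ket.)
-0.5203|010⟩ + (-0.3492 + 0.7793i)|110⟩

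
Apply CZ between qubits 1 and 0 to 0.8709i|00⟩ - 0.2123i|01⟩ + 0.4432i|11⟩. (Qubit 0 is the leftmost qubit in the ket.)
0.8709i|00⟩ - 0.2123i|01⟩ - 0.4432i|11⟩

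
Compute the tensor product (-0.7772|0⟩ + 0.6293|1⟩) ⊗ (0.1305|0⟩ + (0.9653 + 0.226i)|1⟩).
-0.1014|00⟩ + (-0.7502 - 0.1756i)|01⟩ + 0.08212|10⟩ + (0.6075 + 0.1422i)|11⟩

amp(|b₁b₂…⟩) = product of the factor amplitudes for bits b₁, b₂, …; only kets whose every factor amplitude is nonzero survive.
|00⟩: (-0.7772)(0.1305) = -0.1014
|01⟩: (-0.7772)(0.9653 + 0.226i) = (-0.7502 - 0.1756i)
|10⟩: (0.6293)(0.1305) = 0.08212
|11⟩: (0.6293)(0.9653 + 0.226i) = (0.6075 + 0.1422i)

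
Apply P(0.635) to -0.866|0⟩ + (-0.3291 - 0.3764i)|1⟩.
-0.866|0⟩ + (-0.04168 - 0.4982i)|1⟩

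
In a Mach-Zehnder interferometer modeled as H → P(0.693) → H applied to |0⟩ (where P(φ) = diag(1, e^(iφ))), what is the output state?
(0.8847 + 0.3194i)|0⟩ + (0.1153 - 0.3194i)|1⟩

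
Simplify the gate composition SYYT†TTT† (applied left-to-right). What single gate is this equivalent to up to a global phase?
S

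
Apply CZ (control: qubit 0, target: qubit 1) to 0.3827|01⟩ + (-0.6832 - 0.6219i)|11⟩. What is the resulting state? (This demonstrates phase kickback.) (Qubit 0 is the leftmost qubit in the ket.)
0.3827|01⟩ + (0.6832 + 0.6219i)|11⟩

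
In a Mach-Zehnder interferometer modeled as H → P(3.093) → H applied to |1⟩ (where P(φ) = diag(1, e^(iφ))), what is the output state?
(0.9994 - 0.02429i)|0⟩ + (0.0005902 + 0.02429i)|1⟩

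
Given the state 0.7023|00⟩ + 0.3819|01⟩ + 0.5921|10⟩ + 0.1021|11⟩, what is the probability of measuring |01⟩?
0.1458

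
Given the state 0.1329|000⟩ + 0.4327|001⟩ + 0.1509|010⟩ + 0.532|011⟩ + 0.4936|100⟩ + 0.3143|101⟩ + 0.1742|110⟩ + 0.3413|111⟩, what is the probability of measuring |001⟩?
0.1872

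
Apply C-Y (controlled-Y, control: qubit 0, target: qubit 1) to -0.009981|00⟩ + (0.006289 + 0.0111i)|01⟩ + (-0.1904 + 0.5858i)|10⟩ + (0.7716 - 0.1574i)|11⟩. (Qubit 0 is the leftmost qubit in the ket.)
-0.009981|00⟩ + (0.006289 + 0.0111i)|01⟩ + (-0.1574 - 0.7716i)|10⟩ + (-0.5858 - 0.1904i)|11⟩

C-Y leaves the control-|0⟩ kets |00⟩, |01⟩ unchanged and applies Y to qubit 1 on the control-|1⟩ pair (|10⟩, |11⟩).
Y = [[0, -i], [i, 0]].
With a = amp(|10⟩) = (-0.1904 + 0.5858i) and b = amp(|11⟩) = (0.7716 - 0.1574i):
new amp(|10⟩) = (-i)·b = (-0.1574 - 0.7716i)
new amp(|11⟩) = (i)·a = (-0.5858 - 0.1904i)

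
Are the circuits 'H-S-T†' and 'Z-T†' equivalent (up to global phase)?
No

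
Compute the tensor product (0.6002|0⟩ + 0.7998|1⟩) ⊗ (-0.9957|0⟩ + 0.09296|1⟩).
-0.5976|00⟩ + 0.05579|01⟩ - 0.7964|10⟩ + 0.07435|11⟩

amp(|b₁b₂…⟩) = product of the factor amplitudes for bits b₁, b₂, …; only kets whose every factor amplitude is nonzero survive.
|00⟩: (0.6002)(-0.9957) = -0.5976
|01⟩: (0.6002)(0.09296) = 0.05579
|10⟩: (0.7998)(-0.9957) = -0.7964
|11⟩: (0.7998)(0.09296) = 0.07435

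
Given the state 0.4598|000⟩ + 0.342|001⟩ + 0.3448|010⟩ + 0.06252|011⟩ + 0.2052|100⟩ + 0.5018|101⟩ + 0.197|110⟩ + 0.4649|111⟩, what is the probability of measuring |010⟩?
0.1189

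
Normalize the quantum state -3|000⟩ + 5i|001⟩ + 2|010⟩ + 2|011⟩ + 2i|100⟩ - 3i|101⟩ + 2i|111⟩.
-0.3906|000⟩ + 0.6509i|001⟩ + 0.2604|010⟩ + 0.2604|011⟩ + 0.2604i|100⟩ - 0.3906i|101⟩ + 0.2604i|111⟩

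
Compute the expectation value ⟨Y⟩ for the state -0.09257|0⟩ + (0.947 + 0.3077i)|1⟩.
-0.05697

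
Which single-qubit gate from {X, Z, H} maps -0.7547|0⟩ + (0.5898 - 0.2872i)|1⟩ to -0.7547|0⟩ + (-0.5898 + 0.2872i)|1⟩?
Z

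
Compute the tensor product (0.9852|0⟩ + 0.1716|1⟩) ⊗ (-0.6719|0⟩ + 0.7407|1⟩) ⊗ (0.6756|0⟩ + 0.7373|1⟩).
-0.4472|000⟩ - 0.4881|001⟩ + 0.493|010⟩ + 0.538|011⟩ - 0.0779|100⟩ - 0.08501|101⟩ + 0.08587|110⟩ + 0.09371|111⟩

amp(|b₁b₂…⟩) = product of the factor amplitudes for bits b₁, b₂, …; only kets whose every factor amplitude is nonzero survive.
|000⟩: (0.9852)(-0.6719)(0.6756) = -0.4472
|001⟩: (0.9852)(-0.6719)(0.7373) = -0.4881
|010⟩: (0.9852)(0.7407)(0.6756) = 0.493
|011⟩: (0.9852)(0.7407)(0.7373) = 0.538
|100⟩: (0.1716)(-0.6719)(0.6756) = -0.0779
|101⟩: (0.1716)(-0.6719)(0.7373) = -0.08501
|110⟩: (0.1716)(0.7407)(0.6756) = 0.08587
|111⟩: (0.1716)(0.7407)(0.7373) = 0.09371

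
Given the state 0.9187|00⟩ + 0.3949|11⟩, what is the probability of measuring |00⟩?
0.844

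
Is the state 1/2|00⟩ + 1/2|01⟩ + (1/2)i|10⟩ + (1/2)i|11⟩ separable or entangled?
Separable

Writing the state as a|00⟩ + b|01⟩ + c|10⟩ + d|11⟩, it is a product state iff ad − bc = 0.
Here (a, b, c, d) = (1/2, 1/2, (1/2)i, (1/2)i): ad − bc = (1/2)((1/2)i) − (1/2)((1/2)i) = 0, so the state is separable.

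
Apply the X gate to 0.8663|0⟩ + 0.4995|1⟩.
0.4995|0⟩ + 0.8663|1⟩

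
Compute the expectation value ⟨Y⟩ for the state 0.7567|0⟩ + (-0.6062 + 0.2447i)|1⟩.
0.3703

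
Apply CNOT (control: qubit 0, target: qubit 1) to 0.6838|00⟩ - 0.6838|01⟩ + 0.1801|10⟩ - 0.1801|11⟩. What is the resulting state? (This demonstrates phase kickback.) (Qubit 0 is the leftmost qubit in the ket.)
0.6838|00⟩ - 0.6838|01⟩ - 0.1801|10⟩ + 0.1801|11⟩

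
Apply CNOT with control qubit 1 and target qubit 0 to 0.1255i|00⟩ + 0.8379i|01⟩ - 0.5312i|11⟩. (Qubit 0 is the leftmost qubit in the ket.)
0.1255i|00⟩ - 0.5312i|01⟩ + 0.8379i|11⟩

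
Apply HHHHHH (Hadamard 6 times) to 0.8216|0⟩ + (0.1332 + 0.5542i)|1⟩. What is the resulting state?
0.8216|0⟩ + (0.1332 + 0.5542i)|1⟩

H² = I, so an even number of Hadamards cancels: H^6 = I and the state is unchanged.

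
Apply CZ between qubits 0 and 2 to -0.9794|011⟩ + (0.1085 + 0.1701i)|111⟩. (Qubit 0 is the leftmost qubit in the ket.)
-0.9794|011⟩ + (-0.1085 - 0.1701i)|111⟩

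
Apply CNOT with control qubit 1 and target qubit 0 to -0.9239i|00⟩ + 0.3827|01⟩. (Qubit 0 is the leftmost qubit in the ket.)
-0.9239i|00⟩ + 0.3827|11⟩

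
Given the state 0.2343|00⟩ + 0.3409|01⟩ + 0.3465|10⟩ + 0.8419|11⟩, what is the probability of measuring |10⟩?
0.1201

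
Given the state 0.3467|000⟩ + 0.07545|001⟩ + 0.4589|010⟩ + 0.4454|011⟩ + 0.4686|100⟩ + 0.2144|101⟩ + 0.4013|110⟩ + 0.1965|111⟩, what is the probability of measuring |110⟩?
0.161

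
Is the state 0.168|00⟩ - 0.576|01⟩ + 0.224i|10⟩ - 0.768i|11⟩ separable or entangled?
Separable

Writing the state as a|00⟩ + b|01⟩ + c|10⟩ + d|11⟩, it is a product state iff ad − bc = 0.
Here (a, b, c, d) = (0.168, -0.576, 0.224i, -0.768i): ad − bc = (0.168)(-0.768i) − (-0.576)(0.224i) = 0, so the state is separable.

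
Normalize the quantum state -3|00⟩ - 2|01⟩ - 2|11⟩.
-0.7276|00⟩ - 0.4851|01⟩ - 0.4851|11⟩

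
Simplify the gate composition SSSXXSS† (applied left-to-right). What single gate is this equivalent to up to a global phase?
S†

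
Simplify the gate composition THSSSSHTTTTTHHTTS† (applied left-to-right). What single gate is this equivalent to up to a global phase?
S†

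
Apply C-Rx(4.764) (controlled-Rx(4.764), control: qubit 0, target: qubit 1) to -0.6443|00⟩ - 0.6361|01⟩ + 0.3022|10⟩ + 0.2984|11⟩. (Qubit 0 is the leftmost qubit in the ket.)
-0.6443|00⟩ - 0.6361|01⟩ + (-0.2191 - 0.2055i)|10⟩ + (-0.2164 - 0.2081i)|11⟩

C-Rx(4.764) leaves the control-|0⟩ kets |00⟩, |01⟩ unchanged and applies Rx(4.764) to qubit 1 on the control-|1⟩ pair (|10⟩, |11⟩).
Rx(4.764) = [[cos(θ/2), −i·sin(θ/2)], [−i·sin(θ/2), cos(θ/2)]]; θ = 4.764, cos(θ/2) ≈ -0.725117, sin(θ/2) ≈ 0.688626.
With a = amp(|10⟩) = 0.3022 and b = amp(|11⟩) = 0.2984:
new amp(|10⟩) = (-0.725117)·a + (-0.688626i)·b = (-0.2191 - 0.2055i)
new amp(|11⟩) = (-0.688626i)·a + (-0.725117)·b = (-0.2164 - 0.2081i)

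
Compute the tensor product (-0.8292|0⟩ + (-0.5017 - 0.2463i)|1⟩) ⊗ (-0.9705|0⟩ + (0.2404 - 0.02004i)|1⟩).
0.8047|00⟩ + (-0.1993 + 0.01662i)|01⟩ + (0.4869 + 0.239i)|10⟩ + (-0.1255 - 0.04916i)|11⟩

amp(|b₁b₂…⟩) = product of the factor amplitudes for bits b₁, b₂, …; only kets whose every factor amplitude is nonzero survive.
|00⟩: (-0.8292)(-0.9705) = 0.8047
|01⟩: (-0.8292)(0.2404 - 0.02004i) = (-0.1993 + 0.01662i)
|10⟩: (-0.5017 - 0.2463i)(-0.9705) = (0.4869 + 0.239i)
|11⟩: (-0.5017 - 0.2463i)(0.2404 - 0.02004i) = (-0.1255 - 0.04916i)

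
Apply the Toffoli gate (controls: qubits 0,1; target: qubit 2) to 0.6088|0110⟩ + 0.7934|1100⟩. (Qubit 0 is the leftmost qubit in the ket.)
0.6088|0110⟩ + 0.7934|1110⟩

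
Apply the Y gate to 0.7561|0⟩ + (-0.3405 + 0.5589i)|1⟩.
(0.5589 + 0.3405i)|0⟩ + 0.7561i|1⟩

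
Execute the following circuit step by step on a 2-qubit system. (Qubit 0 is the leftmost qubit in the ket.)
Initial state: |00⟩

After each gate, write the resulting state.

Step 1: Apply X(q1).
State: |01⟩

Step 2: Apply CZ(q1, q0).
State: |01⟩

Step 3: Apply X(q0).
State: |11⟩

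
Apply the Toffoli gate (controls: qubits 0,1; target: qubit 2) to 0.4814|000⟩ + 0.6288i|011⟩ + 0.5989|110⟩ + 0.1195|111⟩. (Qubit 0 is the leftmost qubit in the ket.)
0.4814|000⟩ + 0.6288i|011⟩ + 0.1195|110⟩ + 0.5989|111⟩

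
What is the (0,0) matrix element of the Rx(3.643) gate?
-0.2481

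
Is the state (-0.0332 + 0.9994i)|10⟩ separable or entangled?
Separable

Writing the state as a|00⟩ + b|01⟩ + c|10⟩ + d|11⟩, it is a product state iff ad − bc = 0.
Here (a, b, c, d) = (0, 0, (-0.0332 + 0.9994i), 0): ad − bc = (0)(0) − (0)(-0.0332 + 0.9994i) = 0, so the state is separable.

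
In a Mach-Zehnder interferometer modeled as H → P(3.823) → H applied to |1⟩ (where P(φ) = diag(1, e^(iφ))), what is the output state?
(0.8883 + 0.3149i)|0⟩ + (0.1117 - 0.3149i)|1⟩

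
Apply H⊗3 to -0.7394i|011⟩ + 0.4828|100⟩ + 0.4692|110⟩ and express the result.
(0.3366 - 0.2614i)|000⟩ + (0.3366 + 0.2614i)|001⟩ + (0.004808 + 0.2614i)|010⟩ + (0.004808 - 0.2614i)|011⟩ + (-0.3366 - 0.2614i)|100⟩ + (-0.3366 + 0.2614i)|101⟩ + (-0.004808 + 0.2614i)|110⟩ + (-0.004808 - 0.2614i)|111⟩

H⊗3 gives amp(|y⟩) = (1/2√2) Σ_x (−1)^(x·y) amp(|x⟩), where x·y is the number of positions in which both x and y have a 1.
|000⟩: (-0.7394i + 0.4828 + 0.4692)/(2√2) = (0.3366 - 0.2614i)
|001⟩: (0.7394i + 0.4828 + 0.4692)/(2√2) = (0.3366 + 0.2614i)
|010⟩: (0.7394i + 0.4828 - 0.4692)/(2√2) = (0.004808 + 0.2614i)
|011⟩: (-0.7394i + 0.4828 - 0.4692)/(2√2) = (0.004808 - 0.2614i)
|100⟩: (-0.7394i - 0.4828 - 0.4692)/(2√2) = (-0.3366 - 0.2614i)
|101⟩: (0.7394i - 0.4828 - 0.4692)/(2√2) = (-0.3366 + 0.2614i)
|110⟩: (0.7394i - 0.4828 + 0.4692)/(2√2) = (-0.004808 + 0.2614i)
|111⟩: (-0.7394i - 0.4828 + 0.4692)/(2√2) = (-0.004808 - 0.2614i)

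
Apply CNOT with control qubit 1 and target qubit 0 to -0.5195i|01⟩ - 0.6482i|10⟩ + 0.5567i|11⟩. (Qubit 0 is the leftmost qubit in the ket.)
0.5567i|01⟩ - 0.6482i|10⟩ - 0.5195i|11⟩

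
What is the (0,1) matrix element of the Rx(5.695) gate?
-0.2899i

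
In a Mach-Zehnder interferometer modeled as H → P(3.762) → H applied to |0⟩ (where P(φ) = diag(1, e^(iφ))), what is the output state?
(0.09318 - 0.2907i)|0⟩ + (0.9068 + 0.2907i)|1⟩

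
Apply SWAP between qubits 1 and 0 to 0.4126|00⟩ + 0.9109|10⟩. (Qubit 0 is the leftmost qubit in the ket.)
0.4126|00⟩ + 0.9109|01⟩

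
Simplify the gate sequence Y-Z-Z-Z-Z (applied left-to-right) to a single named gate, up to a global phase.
Y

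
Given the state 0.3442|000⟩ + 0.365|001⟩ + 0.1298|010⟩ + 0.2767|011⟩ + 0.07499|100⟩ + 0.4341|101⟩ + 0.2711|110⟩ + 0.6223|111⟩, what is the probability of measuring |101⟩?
0.1884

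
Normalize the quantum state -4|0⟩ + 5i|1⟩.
-0.6247|0⟩ + 0.7809i|1⟩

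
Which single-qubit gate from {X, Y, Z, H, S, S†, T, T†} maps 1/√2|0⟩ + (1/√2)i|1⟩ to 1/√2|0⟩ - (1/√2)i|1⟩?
Z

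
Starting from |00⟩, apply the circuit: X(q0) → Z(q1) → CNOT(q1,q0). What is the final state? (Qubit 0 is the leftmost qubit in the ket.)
|10⟩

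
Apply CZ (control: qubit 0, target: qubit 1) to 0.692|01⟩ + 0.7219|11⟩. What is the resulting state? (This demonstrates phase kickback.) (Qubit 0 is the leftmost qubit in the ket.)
0.692|01⟩ - 0.7219|11⟩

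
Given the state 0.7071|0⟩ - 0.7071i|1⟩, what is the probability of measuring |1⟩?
0.5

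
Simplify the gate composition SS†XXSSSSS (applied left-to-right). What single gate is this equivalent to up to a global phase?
S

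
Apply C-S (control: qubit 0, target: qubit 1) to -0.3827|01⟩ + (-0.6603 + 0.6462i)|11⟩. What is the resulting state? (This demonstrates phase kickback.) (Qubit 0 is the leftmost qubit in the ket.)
-0.3827|01⟩ + (-0.6462 - 0.6603i)|11⟩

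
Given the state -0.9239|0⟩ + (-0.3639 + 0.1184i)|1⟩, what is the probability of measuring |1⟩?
0.1464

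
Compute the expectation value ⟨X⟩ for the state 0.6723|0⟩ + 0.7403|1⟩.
0.9954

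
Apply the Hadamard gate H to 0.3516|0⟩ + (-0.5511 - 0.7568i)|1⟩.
(-0.1411 - 0.5351i)|0⟩ + (0.6383 + 0.5351i)|1⟩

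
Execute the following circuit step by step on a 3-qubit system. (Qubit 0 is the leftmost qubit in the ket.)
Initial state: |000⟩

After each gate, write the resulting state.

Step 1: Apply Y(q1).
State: i|010⟩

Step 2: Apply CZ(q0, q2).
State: i|010⟩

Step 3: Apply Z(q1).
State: -i|010⟩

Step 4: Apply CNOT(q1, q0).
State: -i|110⟩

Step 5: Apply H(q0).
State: -(1/√2)i|010⟩ + (1/√2)i|110⟩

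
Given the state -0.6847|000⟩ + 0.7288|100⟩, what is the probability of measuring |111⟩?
0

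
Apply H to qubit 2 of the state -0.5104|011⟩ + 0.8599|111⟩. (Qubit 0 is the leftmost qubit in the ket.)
-0.3609|010⟩ + 0.3609|011⟩ + 0.608|110⟩ - 0.608|111⟩

H on qubit 2 mixes each pair of kets that differ only in qubit 2: amplitudes (a, b) of (|…0…⟩, |…1…⟩) become ((a + b)/√2, (a − b)/√2). Kets absent from the input have amplitude 0.
(|010⟩, |011⟩): (a, b) = (0, -0.5104) → (-0.3609, 0.3609)
(|110⟩, |111⟩): (a, b) = (0, 0.8599) → (0.608, -0.608)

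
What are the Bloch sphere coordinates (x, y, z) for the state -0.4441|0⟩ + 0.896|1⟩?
(-0.7958, 0, -0.6056)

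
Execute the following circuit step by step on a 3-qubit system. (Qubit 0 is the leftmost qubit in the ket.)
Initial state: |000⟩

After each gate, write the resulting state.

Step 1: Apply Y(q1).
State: i|010⟩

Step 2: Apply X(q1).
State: i|000⟩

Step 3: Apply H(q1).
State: (1/√2)i|000⟩ + (1/√2)i|010⟩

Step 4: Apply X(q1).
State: (1/√2)i|000⟩ + (1/√2)i|010⟩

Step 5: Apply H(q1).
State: i|000⟩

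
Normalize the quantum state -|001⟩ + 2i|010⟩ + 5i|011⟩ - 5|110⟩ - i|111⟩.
-0.1336|001⟩ + 0.2673i|010⟩ + 0.6682i|011⟩ - 0.6682|110⟩ - 0.1336i|111⟩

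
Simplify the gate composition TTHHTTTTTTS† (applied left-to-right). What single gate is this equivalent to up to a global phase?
S†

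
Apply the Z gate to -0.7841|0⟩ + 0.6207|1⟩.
-0.7841|0⟩ - 0.6207|1⟩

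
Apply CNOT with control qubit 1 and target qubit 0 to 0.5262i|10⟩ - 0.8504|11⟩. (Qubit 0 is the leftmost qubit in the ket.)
-0.8504|01⟩ + 0.5262i|10⟩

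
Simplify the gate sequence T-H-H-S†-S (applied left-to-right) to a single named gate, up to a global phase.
T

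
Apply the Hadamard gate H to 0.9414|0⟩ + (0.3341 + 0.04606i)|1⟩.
(0.9019 + 0.03257i)|0⟩ + (0.4294 - 0.03257i)|1⟩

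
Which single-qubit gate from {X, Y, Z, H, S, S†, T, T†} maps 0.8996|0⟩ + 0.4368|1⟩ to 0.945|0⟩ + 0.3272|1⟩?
H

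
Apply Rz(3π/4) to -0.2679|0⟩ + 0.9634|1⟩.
(-0.1025 + 0.2475i)|0⟩ + (0.3687 + 0.8901i)|1⟩

Rz(3π/4) = [[e^(−iθ/2), 0], [0, e^(iθ/2)]] with e^(±iθ/2) = cos(θ/2) ± i·sin(θ/2); θ = 3π/4, cos(θ/2) ≈ 0.382683, sin(θ/2) ≈ 0.92388.
With a = amp(|0⟩) = -0.2679 and b = amp(|1⟩) = 0.9634:
new amp(|0⟩) = (0.382683 - 0.92388i)·a = (-0.1025 + 0.2475i)
new amp(|1⟩) = (0.382683 + 0.92388i)·b = (0.3687 + 0.8901i)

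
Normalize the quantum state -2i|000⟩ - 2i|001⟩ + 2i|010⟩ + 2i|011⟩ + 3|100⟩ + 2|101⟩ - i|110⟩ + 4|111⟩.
-0.2949i|000⟩ - 0.2949i|001⟩ + 0.2949i|010⟩ + 0.2949i|011⟩ + 0.4423|100⟩ + 0.2949|101⟩ - 0.1474i|110⟩ + 0.5898|111⟩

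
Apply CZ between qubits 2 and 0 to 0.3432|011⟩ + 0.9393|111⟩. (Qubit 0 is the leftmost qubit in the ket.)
0.3432|011⟩ - 0.9393|111⟩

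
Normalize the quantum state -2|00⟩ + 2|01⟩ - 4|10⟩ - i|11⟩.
-0.4|00⟩ + 0.4|01⟩ - 0.8|10⟩ - 0.2i|11⟩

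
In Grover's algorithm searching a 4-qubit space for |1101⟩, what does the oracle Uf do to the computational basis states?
Uf|x⟩ = -|x⟩ if x = 1101, else |x⟩ (phase flip on target)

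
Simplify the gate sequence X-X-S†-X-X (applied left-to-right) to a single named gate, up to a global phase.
S†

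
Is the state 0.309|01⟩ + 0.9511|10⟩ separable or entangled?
Entangled

Writing the state as a|00⟩ + b|01⟩ + c|10⟩ + d|11⟩, it is a product state iff ad − bc = 0.
Here (a, b, c, d) = (0, 0.309, 0.9511, 0): ad − bc = (0)(0) − (0.309)(0.9511) = -0.2939 ≠ 0, so the state is entangled.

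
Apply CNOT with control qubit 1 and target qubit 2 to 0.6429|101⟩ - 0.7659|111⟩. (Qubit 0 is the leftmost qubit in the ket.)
0.6429|101⟩ - 0.7659|110⟩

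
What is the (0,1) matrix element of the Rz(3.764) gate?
0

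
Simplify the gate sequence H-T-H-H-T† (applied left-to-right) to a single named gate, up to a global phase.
H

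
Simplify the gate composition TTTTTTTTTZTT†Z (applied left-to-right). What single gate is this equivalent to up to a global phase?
T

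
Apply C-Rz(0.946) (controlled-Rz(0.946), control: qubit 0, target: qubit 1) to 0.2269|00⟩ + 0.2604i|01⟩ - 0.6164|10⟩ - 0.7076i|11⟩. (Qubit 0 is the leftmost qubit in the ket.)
0.2269|00⟩ + 0.2604i|01⟩ + (-0.5487 + 0.2808i)|10⟩ + (0.3224 - 0.6299i)|11⟩

C-Rz(0.946) leaves the control-|0⟩ kets |00⟩, |01⟩ unchanged and applies Rz(0.946) to qubit 1 on the control-|1⟩ pair (|10⟩, |11⟩).
Rz(0.946) = [[e^(−iθ/2), 0], [0, e^(iθ/2)]] with e^(±iθ/2) = cos(θ/2) ± i·sin(θ/2); θ = 0.946, cos(θ/2) ≈ 0.890206, sin(θ/2) ≈ 0.455559.
With a = amp(|10⟩) = -0.6164 and b = amp(|11⟩) = -0.7076i:
new amp(|10⟩) = (0.890206 - 0.455559i)·a = (-0.5487 + 0.2808i)
new amp(|11⟩) = (0.890206 + 0.455559i)·b = (0.3224 - 0.6299i)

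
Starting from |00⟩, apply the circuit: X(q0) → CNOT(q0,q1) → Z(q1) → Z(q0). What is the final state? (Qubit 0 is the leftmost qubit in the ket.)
|11⟩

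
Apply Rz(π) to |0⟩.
-i|0⟩

Rz(π) = [[e^(−iθ/2), 0], [0, e^(iθ/2)]] with e^(±iθ/2) = cos(θ/2) ± i·sin(θ/2); θ = π, cos(θ/2) ≈ 0, sin(θ/2) ≈ 1.
With a = amp(|0⟩) = 1 and b = amp(|1⟩) = 0:
new amp(|0⟩) = (-i)·a = -i
new amp(|1⟩) = (i)·b = 0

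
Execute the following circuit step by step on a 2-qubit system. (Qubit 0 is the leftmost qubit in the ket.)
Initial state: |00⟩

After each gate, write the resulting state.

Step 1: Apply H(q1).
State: 1/√2|00⟩ + 1/√2|01⟩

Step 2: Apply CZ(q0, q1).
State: 1/√2|00⟩ + 1/√2|01⟩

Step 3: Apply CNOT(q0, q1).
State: 1/√2|00⟩ + 1/√2|01⟩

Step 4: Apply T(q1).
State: 1/√2|00⟩ + (1/2 + (1/2)i)|01⟩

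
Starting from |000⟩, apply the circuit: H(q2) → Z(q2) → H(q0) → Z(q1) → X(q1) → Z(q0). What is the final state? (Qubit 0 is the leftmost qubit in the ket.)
1/2|010⟩ - 1/2|011⟩ - 1/2|110⟩ + 1/2|111⟩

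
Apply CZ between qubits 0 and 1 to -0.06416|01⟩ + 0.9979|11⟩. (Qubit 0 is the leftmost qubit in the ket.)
-0.06416|01⟩ - 0.9979|11⟩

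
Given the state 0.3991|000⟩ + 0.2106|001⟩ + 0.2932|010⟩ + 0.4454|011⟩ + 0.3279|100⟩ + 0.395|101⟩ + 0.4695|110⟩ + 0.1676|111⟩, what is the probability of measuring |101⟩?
0.156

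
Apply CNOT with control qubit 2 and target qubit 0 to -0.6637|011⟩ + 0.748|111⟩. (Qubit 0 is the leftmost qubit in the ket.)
0.748|011⟩ - 0.6637|111⟩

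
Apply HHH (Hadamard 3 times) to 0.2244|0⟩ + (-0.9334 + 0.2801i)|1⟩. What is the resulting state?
(-0.5013 + 0.1981i)|0⟩ + (0.8187 - 0.1981i)|1⟩

H² = I, so H^3 = H: a single Hadamard. With (a, b) = (0.2244, (-0.9334 + 0.2801i)), H gives ((a + b)/√2, (a − b)/√2) = ((-0.5013 + 0.1981i), (0.8187 - 0.1981i)).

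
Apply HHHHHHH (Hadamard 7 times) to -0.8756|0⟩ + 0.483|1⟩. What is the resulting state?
-0.2776|0⟩ - 0.9607|1⟩

H² = I, so H^7 = H: a single Hadamard. With (a, b) = (-0.8756, 0.483), H gives ((a + b)/√2, (a − b)/√2) = (-0.2776, -0.9607).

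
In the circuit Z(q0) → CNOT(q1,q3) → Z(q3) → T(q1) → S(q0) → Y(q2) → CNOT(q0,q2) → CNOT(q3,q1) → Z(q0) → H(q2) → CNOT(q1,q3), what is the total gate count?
11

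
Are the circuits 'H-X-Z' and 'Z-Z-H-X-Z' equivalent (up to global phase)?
Yes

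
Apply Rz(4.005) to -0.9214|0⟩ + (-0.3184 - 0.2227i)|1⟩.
(0.3855 + 0.8369i)|0⟩ + (0.3355 - 0.196i)|1⟩

Rz(4.005) = [[e^(−iθ/2), 0], [0, e^(iθ/2)]] with e^(±iθ/2) = cos(θ/2) ± i·sin(θ/2); θ = 4.005, cos(θ/2) ≈ -0.418419, sin(θ/2) ≈ 0.908254.
With a = amp(|0⟩) = -0.9214 and b = amp(|1⟩) = (-0.3184 - 0.2227i):
new amp(|0⟩) = (-0.418419 - 0.908254i)·a = (0.3855 + 0.8369i)
new amp(|1⟩) = (-0.418419 + 0.908254i)·b = (0.3355 - 0.196i)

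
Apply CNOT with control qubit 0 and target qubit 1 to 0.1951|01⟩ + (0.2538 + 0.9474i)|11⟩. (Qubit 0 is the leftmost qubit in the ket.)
0.1951|01⟩ + (0.2538 + 0.9474i)|10⟩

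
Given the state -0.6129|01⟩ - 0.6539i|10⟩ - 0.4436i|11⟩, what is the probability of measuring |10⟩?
0.4276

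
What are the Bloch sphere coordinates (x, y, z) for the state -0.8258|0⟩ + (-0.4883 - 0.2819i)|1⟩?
(0.8065, 0.4656, 0.364)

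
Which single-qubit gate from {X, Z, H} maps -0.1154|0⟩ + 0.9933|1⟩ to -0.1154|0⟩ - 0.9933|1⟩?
Z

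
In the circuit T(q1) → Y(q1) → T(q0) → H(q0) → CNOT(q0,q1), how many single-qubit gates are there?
4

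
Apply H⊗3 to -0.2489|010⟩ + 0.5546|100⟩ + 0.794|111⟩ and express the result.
0.3888|000⟩ - 0.1726|001⟩ + 0.003359|010⟩ + 0.5648|011⟩ - 0.5648|100⟩ - 0.003359|101⟩ + 0.1726|110⟩ - 0.3888|111⟩

H⊗3 gives amp(|y⟩) = (1/2√2) Σ_x (−1)^(x·y) amp(|x⟩), where x·y is the number of positions in which both x and y have a 1.
|000⟩: (-0.2489 + 0.5546 + 0.794)/(2√2) = 0.3888
|001⟩: (-0.2489 + 0.5546 - 0.794)/(2√2) = -0.1726
|010⟩: (0.2489 + 0.5546 - 0.794)/(2√2) = 0.003359
|011⟩: (0.2489 + 0.5546 + 0.794)/(2√2) = 0.5648
|100⟩: (-0.2489 - 0.5546 - 0.794)/(2√2) = -0.5648
|101⟩: (-0.2489 - 0.5546 + 0.794)/(2√2) = -0.003359
|110⟩: (0.2489 - 0.5546 + 0.794)/(2√2) = 0.1726
|111⟩: (0.2489 - 0.5546 - 0.794)/(2√2) = -0.3888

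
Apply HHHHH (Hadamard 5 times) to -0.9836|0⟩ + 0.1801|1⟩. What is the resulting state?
-0.5682|0⟩ - 0.8229|1⟩

H² = I, so H^5 = H: a single Hadamard. With (a, b) = (-0.9836, 0.1801), H gives ((a + b)/√2, (a − b)/√2) = (-0.5682, -0.8229).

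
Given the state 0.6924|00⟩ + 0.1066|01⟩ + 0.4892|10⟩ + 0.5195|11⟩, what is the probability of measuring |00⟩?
0.4794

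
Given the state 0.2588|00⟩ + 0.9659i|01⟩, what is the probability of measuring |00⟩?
0.06698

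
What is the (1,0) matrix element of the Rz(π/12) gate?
0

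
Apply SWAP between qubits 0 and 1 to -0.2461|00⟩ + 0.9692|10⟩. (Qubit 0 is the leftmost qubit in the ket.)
-0.2461|00⟩ + 0.9692|01⟩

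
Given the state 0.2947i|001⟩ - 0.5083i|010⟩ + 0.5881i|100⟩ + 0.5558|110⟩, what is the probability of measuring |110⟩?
0.3089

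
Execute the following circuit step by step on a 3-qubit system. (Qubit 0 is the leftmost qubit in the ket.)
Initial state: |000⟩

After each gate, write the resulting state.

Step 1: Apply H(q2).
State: 1/√2|000⟩ + 1/√2|001⟩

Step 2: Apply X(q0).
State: 1/√2|100⟩ + 1/√2|101⟩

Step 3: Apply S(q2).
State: 1/√2|100⟩ + (1/√2)i|101⟩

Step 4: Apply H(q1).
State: 1/2|100⟩ + (1/2)i|101⟩ + 1/2|110⟩ + (1/2)i|111⟩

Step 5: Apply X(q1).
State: 1/2|100⟩ + (1/2)i|101⟩ + 1/2|110⟩ + (1/2)i|111⟩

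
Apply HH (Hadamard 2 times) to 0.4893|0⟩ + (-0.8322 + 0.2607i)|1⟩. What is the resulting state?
0.4893|0⟩ + (-0.8322 + 0.2607i)|1⟩

H² = I, so an even number of Hadamards cancels: H^2 = I and the state is unchanged.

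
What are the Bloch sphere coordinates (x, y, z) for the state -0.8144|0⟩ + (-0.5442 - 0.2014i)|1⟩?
(0.8864, 0.328, 0.3265)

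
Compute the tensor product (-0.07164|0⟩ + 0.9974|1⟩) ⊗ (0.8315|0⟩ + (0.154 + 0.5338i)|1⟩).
-0.05957|00⟩ + (-0.01103 - 0.03824i)|01⟩ + 0.8293|10⟩ + (0.1536 + 0.5324i)|11⟩

amp(|b₁b₂…⟩) = product of the factor amplitudes for bits b₁, b₂, …; only kets whose every factor amplitude is nonzero survive.
|00⟩: (-0.07164)(0.8315) = -0.05957
|01⟩: (-0.07164)(0.154 + 0.5338i) = (-0.01103 - 0.03824i)
|10⟩: (0.9974)(0.8315) = 0.8293
|11⟩: (0.9974)(0.154 + 0.5338i) = (0.1536 + 0.5324i)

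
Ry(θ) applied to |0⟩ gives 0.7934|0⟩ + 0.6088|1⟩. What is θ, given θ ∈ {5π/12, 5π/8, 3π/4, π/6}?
5π/12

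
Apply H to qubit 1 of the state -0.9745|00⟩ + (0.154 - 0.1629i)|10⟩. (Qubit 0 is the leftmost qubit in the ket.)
-0.6891|00⟩ - 0.6891|01⟩ + (0.1089 - 0.1152i)|10⟩ + (0.1089 - 0.1152i)|11⟩

H on qubit 1 mixes each pair of kets that differ only in qubit 1: amplitudes (a, b) of (|…0…⟩, |…1…⟩) become ((a + b)/√2, (a − b)/√2). Kets absent from the input have amplitude 0.
(|00⟩, |01⟩): (a, b) = (-0.9745, 0) → (-0.6891, -0.6891)
(|10⟩, |11⟩): (a, b) = ((0.154 - 0.1629i), 0) → ((0.1089 - 0.1152i), (0.1089 - 0.1152i))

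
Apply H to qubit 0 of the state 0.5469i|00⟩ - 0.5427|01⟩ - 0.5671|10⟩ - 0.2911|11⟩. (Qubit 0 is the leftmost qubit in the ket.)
(-0.401 + 0.3867i)|00⟩ - 0.5896|01⟩ + (0.401 + 0.3867i)|10⟩ - 0.1779|11⟩

H on qubit 0 mixes each pair of kets that differ only in qubit 0: amplitudes (a, b) of (|…0…⟩, |…1…⟩) become ((a + b)/√2, (a − b)/√2). Kets absent from the input have amplitude 0.
(|00⟩, |10⟩): (a, b) = (0.5469i, -0.5671) → ((-0.401 + 0.3867i), (0.401 + 0.3867i))
(|01⟩, |11⟩): (a, b) = (-0.5427, -0.2911) → (-0.5896, -0.1779)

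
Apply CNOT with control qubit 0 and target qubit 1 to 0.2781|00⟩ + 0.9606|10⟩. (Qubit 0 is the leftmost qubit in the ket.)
0.2781|00⟩ + 0.9606|11⟩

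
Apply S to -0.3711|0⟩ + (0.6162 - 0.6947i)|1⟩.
-0.3711|0⟩ + (0.6947 + 0.6162i)|1⟩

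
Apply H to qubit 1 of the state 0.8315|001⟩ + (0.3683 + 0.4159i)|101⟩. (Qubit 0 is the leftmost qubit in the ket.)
0.588|001⟩ + 0.588|011⟩ + (0.2604 + 0.2941i)|101⟩ + (0.2604 + 0.2941i)|111⟩

H on qubit 1 mixes each pair of kets that differ only in qubit 1: amplitudes (a, b) of (|…0…⟩, |…1…⟩) become ((a + b)/√2, (a − b)/√2). Kets absent from the input have amplitude 0.
(|001⟩, |011⟩): (a, b) = (0.8315, 0) → (0.588, 0.588)
(|101⟩, |111⟩): (a, b) = ((0.3683 + 0.4159i), 0) → ((0.2604 + 0.2941i), (0.2604 + 0.2941i))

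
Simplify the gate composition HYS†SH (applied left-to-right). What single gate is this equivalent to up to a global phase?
Y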